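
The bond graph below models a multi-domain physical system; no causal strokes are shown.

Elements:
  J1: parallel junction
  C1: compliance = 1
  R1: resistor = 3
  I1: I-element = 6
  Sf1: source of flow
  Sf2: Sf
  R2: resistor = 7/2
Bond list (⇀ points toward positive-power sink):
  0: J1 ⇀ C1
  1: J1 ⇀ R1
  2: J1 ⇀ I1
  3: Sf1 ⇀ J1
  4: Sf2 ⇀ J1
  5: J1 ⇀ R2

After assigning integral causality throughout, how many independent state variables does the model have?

#3 |Sf1  (Sf1 (Sf) sets flow on bond)
#4 |Sf2  (Sf2: flow source, stroke at near end)
#0 |J1  (C1 outputs effort q/C1)
#1 |R1  (common-e at J1 fixed by 0)
#2 |I1  (J1 effort already set via bond 0)
#5 |R2  (J1 effort already set via bond 0)

2  (C1, I1 all integral)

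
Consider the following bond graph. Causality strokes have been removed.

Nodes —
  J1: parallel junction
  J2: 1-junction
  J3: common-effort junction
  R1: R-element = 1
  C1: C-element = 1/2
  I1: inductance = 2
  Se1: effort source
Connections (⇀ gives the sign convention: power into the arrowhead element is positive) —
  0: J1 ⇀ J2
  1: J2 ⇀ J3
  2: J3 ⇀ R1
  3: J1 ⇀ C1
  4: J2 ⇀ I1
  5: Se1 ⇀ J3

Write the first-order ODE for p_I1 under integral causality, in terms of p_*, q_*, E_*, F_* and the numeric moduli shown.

b5 stroke→J3  (source Se1 imposes e)
b1 stroke→J2  (common-e at J3 fixed by 5)
b2 stroke→R1  (J3: bond 5 brought effort, rest push out)
b3 stroke→J1  (prefer integral on C1)
b0 stroke→J2  (0-jn J1 has e-setter on 3)
b4 stroke→I1  (closing 1-jn rule on J2)

dp_I1/dt = -E_Se1 + 2*q_C1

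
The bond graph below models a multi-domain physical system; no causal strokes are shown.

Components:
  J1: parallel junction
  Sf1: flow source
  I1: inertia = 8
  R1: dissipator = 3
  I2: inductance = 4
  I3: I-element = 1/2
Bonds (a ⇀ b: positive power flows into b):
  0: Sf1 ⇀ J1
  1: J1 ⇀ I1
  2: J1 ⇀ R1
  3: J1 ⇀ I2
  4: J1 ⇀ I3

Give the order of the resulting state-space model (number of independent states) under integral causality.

3  (I1, I2, I3 all integral)

β0 stroke→Sf1  (Sf1 (Sf) sets flow on bond)
β1 stroke→I1  (I1: I, integral causality)
β3 stroke→I2  (I2 outputs flow p/I2)
β4 stroke→I3  (I3 outputs flow p/I3)
β2 stroke→J1  (J1 needs exactly one e-in)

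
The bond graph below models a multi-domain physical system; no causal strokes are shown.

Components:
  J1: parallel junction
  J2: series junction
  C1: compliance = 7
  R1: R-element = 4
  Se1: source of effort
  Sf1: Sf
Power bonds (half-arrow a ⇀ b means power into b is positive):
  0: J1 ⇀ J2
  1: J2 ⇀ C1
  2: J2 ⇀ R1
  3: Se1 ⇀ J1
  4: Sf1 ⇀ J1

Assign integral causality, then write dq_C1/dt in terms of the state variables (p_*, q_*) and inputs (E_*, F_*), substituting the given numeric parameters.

b3 stroke→J1  (Se1 (Se) sets effort on bond)
b4 stroke→Sf1  (Sf1 fixes flow; stroke at Sf1)
b0 stroke→J2  (J1 effort already set via bond 3)
b1 stroke→J2  (prefer integral on C1)
b2 stroke→R1  (only one flow-in slot at J2)

dq_C1/dt = E_Se1/4 - q_C1/28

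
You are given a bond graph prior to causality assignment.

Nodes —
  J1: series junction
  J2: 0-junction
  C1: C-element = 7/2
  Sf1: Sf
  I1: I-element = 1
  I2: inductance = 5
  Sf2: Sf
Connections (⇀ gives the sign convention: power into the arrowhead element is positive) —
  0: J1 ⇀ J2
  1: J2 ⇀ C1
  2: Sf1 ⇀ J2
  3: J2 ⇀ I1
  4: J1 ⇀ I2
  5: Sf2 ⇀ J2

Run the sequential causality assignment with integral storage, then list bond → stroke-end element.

bond 2 |Sf1  (Sf1 (Sf) sets flow on bond)
bond 5 |Sf2  (Sf2 fixes flow; stroke at Sf2)
bond 1 |J2  (C1 outputs effort q/C1)
bond 0 |J1  (J2 effort already set via bond 1)
bond 3 |I1  (common-e at J2 fixed by 1)
bond 4 |I2  (only one flow-in slot at J1)

β0 |J1
β1 |J2
β2 |Sf1
β3 |I1
β4 |I2
β5 |Sf2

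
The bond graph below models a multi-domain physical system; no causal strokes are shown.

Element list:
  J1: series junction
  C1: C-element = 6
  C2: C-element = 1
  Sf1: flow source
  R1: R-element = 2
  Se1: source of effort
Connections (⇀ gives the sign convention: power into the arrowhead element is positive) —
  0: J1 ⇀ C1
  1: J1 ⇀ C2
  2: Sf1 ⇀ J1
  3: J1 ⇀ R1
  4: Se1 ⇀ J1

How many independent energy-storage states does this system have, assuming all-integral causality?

β2 →Sf1  (Sf1: flow source, stroke at near end)
β4 →J1  (source Se1 imposes e)
β0 →J1  (common-f at J1 fixed by 2)
β1 →J1  (J1 flow already set via bond 2)
β3 →J1  (J1: bond 2 brought flow, rest push out)

2  (C1, C2 all integral)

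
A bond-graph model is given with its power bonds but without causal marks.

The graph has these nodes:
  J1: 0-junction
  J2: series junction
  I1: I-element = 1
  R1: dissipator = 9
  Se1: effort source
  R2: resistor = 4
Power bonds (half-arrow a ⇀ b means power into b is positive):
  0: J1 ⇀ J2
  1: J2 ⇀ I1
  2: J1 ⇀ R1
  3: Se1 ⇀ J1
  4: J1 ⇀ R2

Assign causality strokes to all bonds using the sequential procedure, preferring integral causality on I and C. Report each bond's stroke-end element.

β3 |J1  (Se1 (Se) sets effort on bond)
β0 |J2  (0-jn J1 has e-setter on 3)
β2 |R1  (J1: bond 3 brought effort, rest push out)
β4 |R2  (common-e at J1 fixed by 3)
β1 |I1  (J2: last free bond brings flow in)

β0 stroke→J2
β1 stroke→I1
β2 stroke→R1
β3 stroke→J1
β4 stroke→R2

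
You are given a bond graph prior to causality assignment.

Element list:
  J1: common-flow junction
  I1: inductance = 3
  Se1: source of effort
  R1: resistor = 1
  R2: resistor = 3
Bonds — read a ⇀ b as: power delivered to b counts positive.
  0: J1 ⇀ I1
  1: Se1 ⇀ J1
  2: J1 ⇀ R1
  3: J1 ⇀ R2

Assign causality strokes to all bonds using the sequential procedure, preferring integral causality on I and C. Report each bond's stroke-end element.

β0 |I1
β1 |J1
β2 |J1
β3 |J1

b1 →J1  (Se1 fixes effort; stroke away)
b0 →I1  (I1: I, integral causality)
b2 →J1  (J1 flow already set via bond 0)
b3 →J1  (1-jn J1 has f-setter on 0)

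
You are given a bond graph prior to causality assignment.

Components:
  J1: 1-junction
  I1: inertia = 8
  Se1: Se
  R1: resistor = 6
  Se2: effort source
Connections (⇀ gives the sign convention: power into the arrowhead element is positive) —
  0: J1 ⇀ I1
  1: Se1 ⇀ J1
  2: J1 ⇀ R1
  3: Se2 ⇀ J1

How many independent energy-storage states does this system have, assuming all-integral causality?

1  (I1 all integral)

β1 stroke at J1  (Se1 fixes effort; stroke away)
β3 stroke at J1  (Se2: effort source, stroke at far end)
β0 stroke at I1  (prefer integral on I1)
β2 stroke at J1  (J1 flow already set via bond 0)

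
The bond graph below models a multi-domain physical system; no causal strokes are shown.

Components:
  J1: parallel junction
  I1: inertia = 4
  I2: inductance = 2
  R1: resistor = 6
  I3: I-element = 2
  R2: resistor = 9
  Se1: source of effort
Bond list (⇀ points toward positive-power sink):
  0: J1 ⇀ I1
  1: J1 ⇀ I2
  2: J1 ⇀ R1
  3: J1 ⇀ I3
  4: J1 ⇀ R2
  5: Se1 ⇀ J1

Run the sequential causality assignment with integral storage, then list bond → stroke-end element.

#5 |J1  (Se1 (Se) sets effort on bond)
#0 |I1  (common-e at J1 fixed by 5)
#1 |I2  (J1 effort already set via bond 5)
#2 |R1  (0-jn J1 has e-setter on 5)
#3 |I3  (J1: bond 5 brought effort, rest push out)
#4 |R2  (common-e at J1 fixed by 5)

b0 stroke at I1
b1 stroke at I2
b2 stroke at R1
b3 stroke at I3
b4 stroke at R2
b5 stroke at J1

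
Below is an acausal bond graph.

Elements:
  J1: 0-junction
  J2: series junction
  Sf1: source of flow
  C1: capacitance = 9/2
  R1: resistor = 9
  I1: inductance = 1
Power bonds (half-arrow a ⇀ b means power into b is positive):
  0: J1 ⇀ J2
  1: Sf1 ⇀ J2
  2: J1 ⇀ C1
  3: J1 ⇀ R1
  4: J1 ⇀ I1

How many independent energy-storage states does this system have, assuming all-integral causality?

bond 1 stroke→Sf1  (Sf1 (Sf) sets flow on bond)
bond 0 stroke→J2  (J2: bond 1 brought flow, rest push out)
bond 2 stroke→J1  (C1: C, integral causality)
bond 3 stroke→R1  (J1: bond 2 brought effort, rest push out)
bond 4 stroke→I1  (J1: bond 2 brought effort, rest push out)

2  (C1, I1 all integral)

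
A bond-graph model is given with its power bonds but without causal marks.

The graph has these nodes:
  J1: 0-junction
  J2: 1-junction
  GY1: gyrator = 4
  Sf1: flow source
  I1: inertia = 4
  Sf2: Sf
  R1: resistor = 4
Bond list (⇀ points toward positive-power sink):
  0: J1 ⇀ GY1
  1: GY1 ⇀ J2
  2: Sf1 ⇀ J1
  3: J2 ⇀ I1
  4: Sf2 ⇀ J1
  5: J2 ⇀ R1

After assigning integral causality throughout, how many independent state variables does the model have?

1  (I1 all integral)

β2 |Sf1  (Sf1 fixes flow; stroke at Sf1)
β4 |Sf2  (source Sf2 imposes f)
β0 |J1  (J1 needs exactly one e-in)
β1 |J2  (GY1 both-in/both-out from 0)
β3 |I1  (I1 outputs flow p/I1)
β5 |J2  (common-f at J2 fixed by 3)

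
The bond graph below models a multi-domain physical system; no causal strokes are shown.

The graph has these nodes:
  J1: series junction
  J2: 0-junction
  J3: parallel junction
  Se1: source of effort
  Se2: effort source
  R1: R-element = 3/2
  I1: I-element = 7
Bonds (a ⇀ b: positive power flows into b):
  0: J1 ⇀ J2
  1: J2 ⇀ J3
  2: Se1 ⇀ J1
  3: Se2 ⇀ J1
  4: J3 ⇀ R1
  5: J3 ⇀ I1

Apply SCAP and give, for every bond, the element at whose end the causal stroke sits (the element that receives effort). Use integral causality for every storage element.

bond 2 |J1  (Se1 (Se) sets effort on bond)
bond 3 |J1  (Se2 fixes effort; stroke away)
bond 0 |J2  (J1: last free bond brings flow in)
bond 1 |J3  (J2: bond 0 brought effort, rest push out)
bond 4 |R1  (J3: bond 1 brought effort, rest push out)
bond 5 |I1  (common-e at J3 fixed by 1)

b0 |J2
b1 |J3
b2 |J1
b3 |J1
b4 |R1
b5 |I1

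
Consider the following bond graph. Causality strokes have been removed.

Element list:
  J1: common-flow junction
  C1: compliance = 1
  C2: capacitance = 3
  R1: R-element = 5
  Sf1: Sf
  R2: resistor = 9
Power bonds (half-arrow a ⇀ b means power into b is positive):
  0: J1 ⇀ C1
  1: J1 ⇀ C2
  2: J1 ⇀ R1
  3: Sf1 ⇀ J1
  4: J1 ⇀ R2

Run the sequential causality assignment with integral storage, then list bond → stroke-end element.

bond 3 stroke→Sf1  (source Sf1 imposes f)
bond 0 stroke→J1  (J1: bond 3 brought flow, rest push out)
bond 1 stroke→J1  (J1 flow already set via bond 3)
bond 2 stroke→J1  (J1 flow already set via bond 3)
bond 4 stroke→J1  (common-f at J1 fixed by 3)

bond 0 |J1
bond 1 |J1
bond 2 |J1
bond 3 |Sf1
bond 4 |J1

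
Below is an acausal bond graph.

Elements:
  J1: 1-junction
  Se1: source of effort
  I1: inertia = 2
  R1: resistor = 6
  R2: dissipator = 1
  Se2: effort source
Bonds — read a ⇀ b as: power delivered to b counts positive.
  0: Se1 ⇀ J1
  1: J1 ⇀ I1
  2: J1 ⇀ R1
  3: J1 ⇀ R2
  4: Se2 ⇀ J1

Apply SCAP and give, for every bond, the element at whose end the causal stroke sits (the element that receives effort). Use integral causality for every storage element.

#0 |J1
#1 |I1
#2 |J1
#3 |J1
#4 |J1

β0 |J1  (Se1 (Se) sets effort on bond)
β4 |J1  (Se2: effort source, stroke at far end)
β1 |I1  (I1 outputs flow p/I1)
β2 |J1  (J1 flow already set via bond 1)
β3 |J1  (1-jn J1 has f-setter on 1)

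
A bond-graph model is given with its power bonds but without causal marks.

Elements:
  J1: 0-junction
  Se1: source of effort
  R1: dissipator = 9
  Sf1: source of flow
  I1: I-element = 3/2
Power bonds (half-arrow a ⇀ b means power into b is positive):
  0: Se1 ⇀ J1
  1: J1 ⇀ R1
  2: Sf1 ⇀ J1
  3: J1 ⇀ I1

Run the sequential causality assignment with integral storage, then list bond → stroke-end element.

b0 stroke→J1
b1 stroke→R1
b2 stroke→Sf1
b3 stroke→I1

b0 stroke→J1  (Se1: effort source, stroke at far end)
b2 stroke→Sf1  (Sf1 fixes flow; stroke at Sf1)
b1 stroke→R1  (common-e at J1 fixed by 0)
b3 stroke→I1  (J1 effort already set via bond 0)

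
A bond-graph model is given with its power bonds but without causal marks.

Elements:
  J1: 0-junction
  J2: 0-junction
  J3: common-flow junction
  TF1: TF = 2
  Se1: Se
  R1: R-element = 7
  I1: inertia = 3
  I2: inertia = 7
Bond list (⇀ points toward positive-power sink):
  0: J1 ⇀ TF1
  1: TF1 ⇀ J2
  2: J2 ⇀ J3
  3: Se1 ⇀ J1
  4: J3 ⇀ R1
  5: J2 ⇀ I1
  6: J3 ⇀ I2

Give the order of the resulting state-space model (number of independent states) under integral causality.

2  (I1, I2 all integral)

β3 →J1  (Se1 fixes effort; stroke away)
β0 →TF1  (common-e at J1 fixed by 3)
β1 →J2  (through TF1, causality passes straight; one stroke at TF1)
β2 →J3  (common-e at J2 fixed by 1)
β5 →I1  (J2: bond 1 brought effort, rest push out)
β6 →I2  (I2 integral (f out))
β4 →J3  (common-f at J3 fixed by 6)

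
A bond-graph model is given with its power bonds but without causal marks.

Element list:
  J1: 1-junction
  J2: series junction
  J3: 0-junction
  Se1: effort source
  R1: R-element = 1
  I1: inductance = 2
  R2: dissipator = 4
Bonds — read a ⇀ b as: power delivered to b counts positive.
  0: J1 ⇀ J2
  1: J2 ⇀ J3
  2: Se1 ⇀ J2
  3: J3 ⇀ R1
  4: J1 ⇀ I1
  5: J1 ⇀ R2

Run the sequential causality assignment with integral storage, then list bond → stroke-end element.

bond 2 |J2  (Se1: effort source, stroke at far end)
bond 4 |I1  (prefer integral on I1)
bond 0 |J1  (1-jn J1 has f-setter on 4)
bond 5 |J1  (J1 flow already set via bond 4)
bond 1 |J2  (J2: bond 0 brought flow, rest push out)
bond 3 |J3  (closing 0-jn rule on J3)

bond 0 stroke at J1
bond 1 stroke at J2
bond 2 stroke at J2
bond 3 stroke at J3
bond 4 stroke at I1
bond 5 stroke at J1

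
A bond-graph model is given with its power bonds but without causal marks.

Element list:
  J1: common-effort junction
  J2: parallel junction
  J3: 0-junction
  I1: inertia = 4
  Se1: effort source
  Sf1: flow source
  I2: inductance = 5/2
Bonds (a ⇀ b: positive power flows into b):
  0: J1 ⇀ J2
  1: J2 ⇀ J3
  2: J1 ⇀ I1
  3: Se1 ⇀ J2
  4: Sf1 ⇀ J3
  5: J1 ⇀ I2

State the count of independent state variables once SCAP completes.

β3 →J2  (Se1 fixes effort; stroke away)
β4 →Sf1  (Sf1 fixes flow; stroke at Sf1)
β0 →J1  (0-jn J2 has e-setter on 3)
β1 →J3  (0-jn J2 has e-setter on 3)
β2 →I1  (J1 effort already set via bond 0)
β5 →I2  (J1 effort already set via bond 0)

2  (I1, I2 all integral)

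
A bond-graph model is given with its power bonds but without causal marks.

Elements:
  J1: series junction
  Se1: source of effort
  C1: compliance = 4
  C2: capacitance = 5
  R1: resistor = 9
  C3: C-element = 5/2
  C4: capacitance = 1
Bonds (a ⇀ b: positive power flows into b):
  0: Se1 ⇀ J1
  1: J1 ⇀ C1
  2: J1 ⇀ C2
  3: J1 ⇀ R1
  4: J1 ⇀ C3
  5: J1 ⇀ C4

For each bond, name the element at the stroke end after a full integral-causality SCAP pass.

β0 →J1  (Se1 (Se) sets effort on bond)
β1 →J1  (C1 integral (e out))
β2 →J1  (C2 outputs effort q/C2)
β4 →J1  (C3 integral (e out))
β5 →J1  (C4 integral (e out))
β3 →R1  (J1: last free bond brings flow in)

#0 stroke→J1
#1 stroke→J1
#2 stroke→J1
#3 stroke→R1
#4 stroke→J1
#5 stroke→J1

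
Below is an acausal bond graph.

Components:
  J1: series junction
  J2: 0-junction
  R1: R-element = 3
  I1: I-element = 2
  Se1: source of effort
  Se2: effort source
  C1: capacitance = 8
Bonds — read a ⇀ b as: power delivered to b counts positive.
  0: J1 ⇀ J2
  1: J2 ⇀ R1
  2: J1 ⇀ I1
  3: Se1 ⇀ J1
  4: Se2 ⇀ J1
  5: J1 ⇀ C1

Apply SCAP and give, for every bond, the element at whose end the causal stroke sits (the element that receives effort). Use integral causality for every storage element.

β0 →J1
β1 →J2
β2 →I1
β3 →J1
β4 →J1
β5 →J1

b3 stroke at J1  (Se1: effort source, stroke at far end)
b4 stroke at J1  (source Se2 imposes e)
b2 stroke at I1  (I1 outputs flow p/I1)
b0 stroke at J1  (J1 flow already set via bond 2)
b5 stroke at J1  (J1 flow already set via bond 2)
b1 stroke at J2  (only one effort-in slot at J2)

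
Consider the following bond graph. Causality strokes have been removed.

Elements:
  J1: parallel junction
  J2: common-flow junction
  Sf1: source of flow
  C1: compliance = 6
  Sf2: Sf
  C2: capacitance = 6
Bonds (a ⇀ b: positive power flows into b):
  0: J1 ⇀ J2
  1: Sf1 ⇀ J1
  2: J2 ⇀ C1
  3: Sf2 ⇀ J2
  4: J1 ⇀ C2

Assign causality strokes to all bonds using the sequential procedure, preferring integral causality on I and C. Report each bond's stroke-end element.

bond 0 stroke→J2
bond 1 stroke→Sf1
bond 2 stroke→J2
bond 3 stroke→Sf2
bond 4 stroke→J1

b1 stroke at Sf1  (Sf1: flow source, stroke at near end)
b3 stroke at Sf2  (source Sf2 imposes f)
b0 stroke at J2  (J2 flow already set via bond 3)
b2 stroke at J2  (J2: bond 3 brought flow, rest push out)
b4 stroke at J1  (J1 needs exactly one e-in)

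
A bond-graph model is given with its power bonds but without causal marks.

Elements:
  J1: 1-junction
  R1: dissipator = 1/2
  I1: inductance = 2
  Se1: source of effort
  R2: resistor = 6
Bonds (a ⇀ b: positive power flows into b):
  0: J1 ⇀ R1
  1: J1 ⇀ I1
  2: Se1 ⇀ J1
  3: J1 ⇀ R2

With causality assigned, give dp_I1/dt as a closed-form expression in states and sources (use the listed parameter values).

β2 →J1  (Se1: effort source, stroke at far end)
β1 →I1  (I1 outputs flow p/I1)
β0 →J1  (common-f at J1 fixed by 1)
β3 →J1  (J1: bond 1 brought flow, rest push out)

dp_I1/dt = E_Se1 - 13*p_I1/4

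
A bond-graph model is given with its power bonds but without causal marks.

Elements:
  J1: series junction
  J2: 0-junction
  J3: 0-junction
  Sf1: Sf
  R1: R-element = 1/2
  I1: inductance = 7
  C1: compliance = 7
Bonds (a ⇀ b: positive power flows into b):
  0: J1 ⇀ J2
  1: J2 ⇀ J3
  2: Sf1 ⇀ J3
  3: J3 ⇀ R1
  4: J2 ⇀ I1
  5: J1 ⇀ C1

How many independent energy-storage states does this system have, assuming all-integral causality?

2  (C1, I1 all integral)

β2 |Sf1  (Sf1: flow source, stroke at near end)
β4 |I1  (I1 outputs flow p/I1)
β5 |J1  (prefer integral on C1)
β0 |J2  (J1: last free bond brings flow in)
β1 |J3  (J2: bond 0 brought effort, rest push out)
β3 |R1  (0-jn J3 has e-setter on 1)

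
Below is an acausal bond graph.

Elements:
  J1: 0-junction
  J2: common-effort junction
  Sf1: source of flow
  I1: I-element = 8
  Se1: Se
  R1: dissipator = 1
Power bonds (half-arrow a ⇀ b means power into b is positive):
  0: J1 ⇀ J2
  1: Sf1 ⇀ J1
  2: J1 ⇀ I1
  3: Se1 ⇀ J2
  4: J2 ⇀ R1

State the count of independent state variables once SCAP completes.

1  (I1 all integral)

b1 →Sf1  (source Sf1 imposes f)
b3 →J2  (Se1 (Se) sets effort on bond)
b0 →J1  (0-jn J2 has e-setter on 3)
b4 →R1  (0-jn J2 has e-setter on 3)
b2 →I1  (0-jn J1 has e-setter on 0)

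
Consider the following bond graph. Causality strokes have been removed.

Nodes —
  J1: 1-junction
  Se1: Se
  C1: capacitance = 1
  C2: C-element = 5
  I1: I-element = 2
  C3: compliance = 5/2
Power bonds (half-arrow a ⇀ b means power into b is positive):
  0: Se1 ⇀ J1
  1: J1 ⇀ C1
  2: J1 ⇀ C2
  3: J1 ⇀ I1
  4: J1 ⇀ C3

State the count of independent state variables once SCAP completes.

4  (C1, C2, C3, I1 all integral)

bond 0 stroke at J1  (Se1 (Se) sets effort on bond)
bond 1 stroke at J1  (C1: C, integral causality)
bond 2 stroke at J1  (C2 outputs effort q/C2)
bond 3 stroke at I1  (I1 outputs flow p/I1)
bond 4 stroke at J1  (J1 flow already set via bond 3)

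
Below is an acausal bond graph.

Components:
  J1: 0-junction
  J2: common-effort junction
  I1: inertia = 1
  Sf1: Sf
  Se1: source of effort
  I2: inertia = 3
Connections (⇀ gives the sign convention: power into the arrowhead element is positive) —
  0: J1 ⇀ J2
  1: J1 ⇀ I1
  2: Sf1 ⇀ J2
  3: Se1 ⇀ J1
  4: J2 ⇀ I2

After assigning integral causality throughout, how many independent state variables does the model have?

2  (I1, I2 all integral)

bond 2 stroke→Sf1  (Sf1 (Sf) sets flow on bond)
bond 3 stroke→J1  (Se1 fixes effort; stroke away)
bond 0 stroke→J2  (0-jn J1 has e-setter on 3)
bond 1 stroke→I1  (J1: bond 3 brought effort, rest push out)
bond 4 stroke→I2  (J2: bond 0 brought effort, rest push out)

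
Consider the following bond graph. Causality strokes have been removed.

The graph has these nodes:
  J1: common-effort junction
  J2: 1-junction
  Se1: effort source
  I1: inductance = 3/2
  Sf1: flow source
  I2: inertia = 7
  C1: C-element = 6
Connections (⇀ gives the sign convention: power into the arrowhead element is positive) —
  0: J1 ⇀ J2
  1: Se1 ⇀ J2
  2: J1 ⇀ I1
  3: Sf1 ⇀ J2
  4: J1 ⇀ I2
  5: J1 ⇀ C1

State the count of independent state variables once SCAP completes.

3  (C1, I1, I2 all integral)

β1 →J2  (source Se1 imposes e)
β3 →Sf1  (Sf1 fixes flow; stroke at Sf1)
β0 →J2  (J2: bond 3 brought flow, rest push out)
β2 →I1  (I1: I, integral causality)
β4 →I2  (prefer integral on I2)
β5 →J1  (closing 0-jn rule on J1)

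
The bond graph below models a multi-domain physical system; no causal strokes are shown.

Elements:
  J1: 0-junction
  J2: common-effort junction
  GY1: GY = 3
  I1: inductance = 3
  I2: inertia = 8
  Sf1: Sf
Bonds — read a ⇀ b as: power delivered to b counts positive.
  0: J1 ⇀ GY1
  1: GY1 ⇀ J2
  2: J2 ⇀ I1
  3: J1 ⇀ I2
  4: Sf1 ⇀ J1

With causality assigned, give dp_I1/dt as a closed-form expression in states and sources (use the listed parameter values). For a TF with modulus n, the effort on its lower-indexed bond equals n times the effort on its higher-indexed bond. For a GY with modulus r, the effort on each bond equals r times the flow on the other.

dp_I1/dt = 3*F_Sf1 - 3*p_I2/8

b4 →Sf1  (Sf1 (Sf) sets flow on bond)
b2 →I1  (I1 integral (f out))
b1 →J2  (J2: last free bond brings effort in)
b0 →J1  (through GY1, causality inverts; strokes same side of GY1)
b3 →I2  (J1: bond 0 brought effort, rest push out)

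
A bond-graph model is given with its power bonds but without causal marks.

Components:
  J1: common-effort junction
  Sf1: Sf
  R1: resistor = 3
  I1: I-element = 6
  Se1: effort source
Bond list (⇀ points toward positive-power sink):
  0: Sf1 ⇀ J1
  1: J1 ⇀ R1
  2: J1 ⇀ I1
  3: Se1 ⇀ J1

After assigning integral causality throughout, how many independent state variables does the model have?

1  (I1 all integral)

#0 |Sf1  (Sf1 (Sf) sets flow on bond)
#3 |J1  (source Se1 imposes e)
#1 |R1  (J1: bond 3 brought effort, rest push out)
#2 |I1  (common-e at J1 fixed by 3)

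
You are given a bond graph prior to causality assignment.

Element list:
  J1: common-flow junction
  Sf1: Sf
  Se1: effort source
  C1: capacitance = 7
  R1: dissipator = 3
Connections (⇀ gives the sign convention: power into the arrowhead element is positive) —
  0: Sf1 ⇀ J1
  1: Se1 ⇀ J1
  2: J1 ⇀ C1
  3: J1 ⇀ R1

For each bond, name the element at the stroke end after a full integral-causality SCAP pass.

β0 →Sf1
β1 →J1
β2 →J1
β3 →J1

#0 →Sf1  (Sf1 (Sf) sets flow on bond)
#1 →J1  (Se1 fixes effort; stroke away)
#2 →J1  (1-jn J1 has f-setter on 0)
#3 →J1  (J1 flow already set via bond 0)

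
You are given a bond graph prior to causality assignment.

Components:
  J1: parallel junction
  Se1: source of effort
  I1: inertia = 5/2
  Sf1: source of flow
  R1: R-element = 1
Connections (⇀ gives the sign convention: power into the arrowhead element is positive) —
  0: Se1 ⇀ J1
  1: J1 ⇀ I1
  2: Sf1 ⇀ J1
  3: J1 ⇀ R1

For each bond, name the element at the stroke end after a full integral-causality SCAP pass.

bond 0 stroke at J1
bond 1 stroke at I1
bond 2 stroke at Sf1
bond 3 stroke at R1

b0 →J1  (Se1: effort source, stroke at far end)
b2 →Sf1  (Sf1 (Sf) sets flow on bond)
b1 →I1  (J1 effort already set via bond 0)
b3 →R1  (J1: bond 0 brought effort, rest push out)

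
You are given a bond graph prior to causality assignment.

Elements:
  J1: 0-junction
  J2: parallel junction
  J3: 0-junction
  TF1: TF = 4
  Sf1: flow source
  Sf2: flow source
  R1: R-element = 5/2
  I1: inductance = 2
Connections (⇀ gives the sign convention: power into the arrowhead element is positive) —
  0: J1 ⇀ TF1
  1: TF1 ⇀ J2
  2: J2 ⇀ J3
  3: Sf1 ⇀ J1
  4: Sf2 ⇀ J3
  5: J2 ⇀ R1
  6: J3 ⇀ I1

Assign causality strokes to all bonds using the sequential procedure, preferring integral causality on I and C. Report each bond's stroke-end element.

b0 stroke→J1
b1 stroke→TF1
b2 stroke→J3
b3 stroke→Sf1
b4 stroke→Sf2
b5 stroke→J2
b6 stroke→I1

bond 3 →Sf1  (source Sf1 imposes f)
bond 4 →Sf2  (Sf2: flow source, stroke at near end)
bond 0 →J1  (J1 needs exactly one e-in)
bond 1 →TF1  (TF1 one-in-one-out from 0)
bond 6 →I1  (I1 outputs flow p/I1)
bond 2 →J3  (J3: last free bond brings effort in)
bond 5 →J2  (J2 needs exactly one e-in)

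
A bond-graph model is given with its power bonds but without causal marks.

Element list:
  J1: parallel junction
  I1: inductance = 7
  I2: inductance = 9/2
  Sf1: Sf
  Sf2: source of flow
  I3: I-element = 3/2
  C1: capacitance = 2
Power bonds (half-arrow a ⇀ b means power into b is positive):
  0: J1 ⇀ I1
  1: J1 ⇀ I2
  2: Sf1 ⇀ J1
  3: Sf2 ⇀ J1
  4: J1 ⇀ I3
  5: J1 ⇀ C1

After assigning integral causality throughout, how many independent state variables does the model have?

#2 stroke at Sf1  (source Sf1 imposes f)
#3 stroke at Sf2  (Sf2 (Sf) sets flow on bond)
#0 stroke at I1  (prefer integral on I1)
#1 stroke at I2  (I2 integral (f out))
#4 stroke at I3  (I3 integral (f out))
#5 stroke at J1  (closing 0-jn rule on J1)

4  (C1, I1, I2, I3 all integral)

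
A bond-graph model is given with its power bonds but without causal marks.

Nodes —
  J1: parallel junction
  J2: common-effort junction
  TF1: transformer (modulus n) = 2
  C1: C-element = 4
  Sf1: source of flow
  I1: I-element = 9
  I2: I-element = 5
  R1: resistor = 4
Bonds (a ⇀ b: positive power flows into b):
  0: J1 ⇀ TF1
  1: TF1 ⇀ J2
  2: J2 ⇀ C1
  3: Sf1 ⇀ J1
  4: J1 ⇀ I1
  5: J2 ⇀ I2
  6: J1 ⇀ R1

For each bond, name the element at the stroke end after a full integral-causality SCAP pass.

bond 0 stroke at J1
bond 1 stroke at TF1
bond 2 stroke at J2
bond 3 stroke at Sf1
bond 4 stroke at I1
bond 5 stroke at I2
bond 6 stroke at R1

b3 stroke at Sf1  (Sf1 (Sf) sets flow on bond)
b2 stroke at J2  (C1 integral (e out))
b1 stroke at TF1  (common-e at J2 fixed by 2)
b5 stroke at I2  (J2 effort already set via bond 2)
b0 stroke at J1  (TF TF1: opposite of bond 1)
b4 stroke at I1  (J1 effort already set via bond 0)
b6 stroke at R1  (J1 effort already set via bond 0)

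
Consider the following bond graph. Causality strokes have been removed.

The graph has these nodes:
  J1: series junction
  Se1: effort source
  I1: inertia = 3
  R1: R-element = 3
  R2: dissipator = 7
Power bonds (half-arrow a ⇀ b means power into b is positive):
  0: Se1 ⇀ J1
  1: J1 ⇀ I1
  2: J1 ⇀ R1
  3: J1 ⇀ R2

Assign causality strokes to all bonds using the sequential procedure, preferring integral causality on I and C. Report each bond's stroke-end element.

β0 |J1  (Se1: effort source, stroke at far end)
β1 |I1  (I1 outputs flow p/I1)
β2 |J1  (common-f at J1 fixed by 1)
β3 |J1  (J1 flow already set via bond 1)

b0 →J1
b1 →I1
b2 →J1
b3 →J1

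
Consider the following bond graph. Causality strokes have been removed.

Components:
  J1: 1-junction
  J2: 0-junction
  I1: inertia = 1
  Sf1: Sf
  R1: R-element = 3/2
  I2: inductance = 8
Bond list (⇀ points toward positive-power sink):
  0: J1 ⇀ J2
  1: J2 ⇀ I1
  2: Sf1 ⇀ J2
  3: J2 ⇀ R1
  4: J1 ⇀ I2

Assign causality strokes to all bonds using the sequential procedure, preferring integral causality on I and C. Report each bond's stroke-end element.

β0 |J1
β1 |I1
β2 |Sf1
β3 |J2
β4 |I2

b2 stroke→Sf1  (Sf1: flow source, stroke at near end)
b1 stroke→I1  (prefer integral on I1)
b4 stroke→I2  (prefer integral on I2)
b0 stroke→J1  (common-f at J1 fixed by 4)
b3 stroke→J2  (J2: last free bond brings effort in)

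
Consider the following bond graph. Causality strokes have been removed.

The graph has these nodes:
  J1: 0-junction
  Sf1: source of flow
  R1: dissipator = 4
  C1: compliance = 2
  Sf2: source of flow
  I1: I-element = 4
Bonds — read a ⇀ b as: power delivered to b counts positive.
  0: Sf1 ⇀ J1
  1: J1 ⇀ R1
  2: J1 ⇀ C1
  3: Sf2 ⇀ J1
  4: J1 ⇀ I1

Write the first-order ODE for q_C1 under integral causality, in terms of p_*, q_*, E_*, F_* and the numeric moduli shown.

dq_C1/dt = F_Sf1 + F_Sf2 - p_I1/4 - q_C1/8

β0 stroke→Sf1  (Sf1 (Sf) sets flow on bond)
β3 stroke→Sf2  (Sf2: flow source, stroke at near end)
β2 stroke→J1  (C1 integral (e out))
β1 stroke→R1  (J1: bond 2 brought effort, rest push out)
β4 stroke→I1  (0-jn J1 has e-setter on 2)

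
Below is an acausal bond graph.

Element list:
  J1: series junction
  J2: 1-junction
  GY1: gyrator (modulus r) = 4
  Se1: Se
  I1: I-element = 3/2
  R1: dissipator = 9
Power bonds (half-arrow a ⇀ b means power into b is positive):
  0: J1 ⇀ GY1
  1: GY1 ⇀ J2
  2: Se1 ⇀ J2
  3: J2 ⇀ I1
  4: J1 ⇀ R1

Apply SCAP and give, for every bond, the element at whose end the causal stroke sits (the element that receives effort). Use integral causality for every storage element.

β2 stroke→J2  (Se1: effort source, stroke at far end)
β3 stroke→I1  (prefer integral on I1)
β1 stroke→J2  (common-f at J2 fixed by 3)
β0 stroke→J1  (GY1: gyrator matches bond 1)
β4 stroke→R1  (only one flow-in slot at J1)

b0 →J1
b1 →J2
b2 →J2
b3 →I1
b4 →R1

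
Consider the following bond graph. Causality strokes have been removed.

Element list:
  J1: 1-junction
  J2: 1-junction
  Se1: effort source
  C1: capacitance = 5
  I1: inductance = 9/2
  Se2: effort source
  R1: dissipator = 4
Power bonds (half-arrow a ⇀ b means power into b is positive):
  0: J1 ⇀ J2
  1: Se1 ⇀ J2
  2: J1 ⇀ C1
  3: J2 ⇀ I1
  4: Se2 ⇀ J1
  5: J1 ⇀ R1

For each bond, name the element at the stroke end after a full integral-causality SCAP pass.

#0 →J2
#1 →J2
#2 →J1
#3 →I1
#4 →J1
#5 →J1

b1 stroke→J2  (Se1 fixes effort; stroke away)
b4 stroke→J1  (source Se2 imposes e)
b2 stroke→J1  (C1 integral (e out))
b3 stroke→I1  (prefer integral on I1)
b0 stroke→J2  (J2: bond 3 brought flow, rest push out)
b5 stroke→J1  (J1: bond 0 brought flow, rest push out)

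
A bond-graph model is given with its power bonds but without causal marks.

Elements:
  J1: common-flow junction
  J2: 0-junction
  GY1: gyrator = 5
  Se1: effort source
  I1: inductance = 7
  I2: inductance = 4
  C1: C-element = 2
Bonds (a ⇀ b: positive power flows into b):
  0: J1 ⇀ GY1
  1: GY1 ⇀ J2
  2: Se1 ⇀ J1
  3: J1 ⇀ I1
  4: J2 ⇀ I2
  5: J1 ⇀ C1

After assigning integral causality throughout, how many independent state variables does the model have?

bond 2 stroke at J1  (Se1 fixes effort; stroke away)
bond 3 stroke at I1  (prefer integral on I1)
bond 0 stroke at J1  (1-jn J1 has f-setter on 3)
bond 5 stroke at J1  (J1 flow already set via bond 3)
bond 1 stroke at J2  (GY GY1: same side as bond 0)
bond 4 stroke at I2  (common-e at J2 fixed by 1)

3  (C1, I1, I2 all integral)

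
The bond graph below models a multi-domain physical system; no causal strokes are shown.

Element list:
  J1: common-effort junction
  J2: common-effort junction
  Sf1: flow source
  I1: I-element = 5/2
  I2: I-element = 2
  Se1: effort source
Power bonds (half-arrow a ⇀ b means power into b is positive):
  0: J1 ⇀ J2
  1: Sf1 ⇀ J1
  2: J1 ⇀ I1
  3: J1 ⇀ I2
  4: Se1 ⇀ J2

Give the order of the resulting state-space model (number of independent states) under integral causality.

b1 stroke at Sf1  (Sf1 (Sf) sets flow on bond)
b4 stroke at J2  (Se1 (Se) sets effort on bond)
b0 stroke at J1  (J2: bond 4 brought effort, rest push out)
b2 stroke at I1  (0-jn J1 has e-setter on 0)
b3 stroke at I2  (J1: bond 0 brought effort, rest push out)

2  (I1, I2 all integral)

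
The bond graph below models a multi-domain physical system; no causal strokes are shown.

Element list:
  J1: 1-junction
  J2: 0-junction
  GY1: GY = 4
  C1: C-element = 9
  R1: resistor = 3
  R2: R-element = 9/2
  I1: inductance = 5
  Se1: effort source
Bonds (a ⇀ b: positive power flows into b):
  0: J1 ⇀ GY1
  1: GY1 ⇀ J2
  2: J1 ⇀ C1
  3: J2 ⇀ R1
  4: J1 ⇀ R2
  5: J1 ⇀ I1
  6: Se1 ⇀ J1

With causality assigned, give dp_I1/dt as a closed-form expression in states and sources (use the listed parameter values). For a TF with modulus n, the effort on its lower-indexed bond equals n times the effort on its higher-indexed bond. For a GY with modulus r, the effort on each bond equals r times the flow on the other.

b6 |J1  (Se1 fixes effort; stroke away)
b2 |J1  (C1: C, integral causality)
b5 |I1  (I1: I, integral causality)
b0 |J1  (common-f at J1 fixed by 5)
b4 |J1  (J1: bond 5 brought flow, rest push out)
b1 |J2  (GY1 both-in/both-out from 0)
b3 |R1  (common-e at J2 fixed by 1)

dp_I1/dt = E_Se1 - 59*p_I1/30 - q_C1/9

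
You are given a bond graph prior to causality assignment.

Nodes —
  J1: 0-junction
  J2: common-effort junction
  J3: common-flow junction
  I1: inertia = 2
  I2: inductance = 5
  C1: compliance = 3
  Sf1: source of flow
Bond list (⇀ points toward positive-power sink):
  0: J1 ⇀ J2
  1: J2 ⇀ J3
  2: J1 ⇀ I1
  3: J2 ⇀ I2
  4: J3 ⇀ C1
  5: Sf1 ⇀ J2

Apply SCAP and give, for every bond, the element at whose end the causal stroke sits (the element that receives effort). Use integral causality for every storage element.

#0 stroke at J1
#1 stroke at J2
#2 stroke at I1
#3 stroke at I2
#4 stroke at J3
#5 stroke at Sf1

b5 →Sf1  (Sf1: flow source, stroke at near end)
b2 →I1  (I1 integral (f out))
b0 →J1  (only one effort-in slot at J1)
b3 →I2  (I2 outputs flow p/I2)
b1 →J2  (J2 needs exactly one e-in)
b4 →J3  (J3: bond 1 brought flow, rest push out)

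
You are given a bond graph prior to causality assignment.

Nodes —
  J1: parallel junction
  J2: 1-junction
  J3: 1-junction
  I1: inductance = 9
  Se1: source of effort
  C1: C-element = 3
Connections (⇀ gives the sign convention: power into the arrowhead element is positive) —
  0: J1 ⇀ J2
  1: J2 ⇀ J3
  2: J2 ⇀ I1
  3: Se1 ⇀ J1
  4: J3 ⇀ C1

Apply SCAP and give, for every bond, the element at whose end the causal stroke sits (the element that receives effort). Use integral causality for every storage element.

β3 stroke at J1  (Se1 fixes effort; stroke away)
β0 stroke at J2  (common-e at J1 fixed by 3)
β2 stroke at I1  (I1: I, integral causality)
β1 stroke at J2  (J2 flow already set via bond 2)
β4 stroke at J3  (common-f at J3 fixed by 1)

β0 →J2
β1 →J2
β2 →I1
β3 →J1
β4 →J3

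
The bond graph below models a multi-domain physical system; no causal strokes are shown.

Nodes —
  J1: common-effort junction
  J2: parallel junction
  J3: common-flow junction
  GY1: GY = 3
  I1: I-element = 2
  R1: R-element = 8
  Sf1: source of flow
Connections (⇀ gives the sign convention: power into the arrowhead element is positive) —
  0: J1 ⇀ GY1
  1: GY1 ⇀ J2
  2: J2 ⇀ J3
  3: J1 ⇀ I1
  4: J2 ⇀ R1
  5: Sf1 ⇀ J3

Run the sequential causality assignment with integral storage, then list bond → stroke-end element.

b5 →Sf1  (Sf1: flow source, stroke at near end)
b2 →J3  (J3: bond 5 brought flow, rest push out)
b3 →I1  (I1 integral (f out))
b0 →J1  (J1 needs exactly one e-in)
b1 →J2  (GY GY1: same side as bond 0)
b4 →R1  (common-e at J2 fixed by 1)

β0 →J1
β1 →J2
β2 →J3
β3 →I1
β4 →R1
β5 →Sf1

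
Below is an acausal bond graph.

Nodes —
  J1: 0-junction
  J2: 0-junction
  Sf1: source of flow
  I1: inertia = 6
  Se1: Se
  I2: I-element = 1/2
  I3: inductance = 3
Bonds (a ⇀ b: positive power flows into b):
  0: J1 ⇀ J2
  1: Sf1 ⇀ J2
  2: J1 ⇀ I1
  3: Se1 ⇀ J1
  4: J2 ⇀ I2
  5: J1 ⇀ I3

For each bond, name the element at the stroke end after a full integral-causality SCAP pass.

#0 |J2
#1 |Sf1
#2 |I1
#3 |J1
#4 |I2
#5 |I3

b1 →Sf1  (Sf1 fixes flow; stroke at Sf1)
b3 →J1  (source Se1 imposes e)
b0 →J2  (common-e at J1 fixed by 3)
b2 →I1  (common-e at J1 fixed by 3)
b5 →I3  (J1: bond 3 brought effort, rest push out)
b4 →I2  (common-e at J2 fixed by 0)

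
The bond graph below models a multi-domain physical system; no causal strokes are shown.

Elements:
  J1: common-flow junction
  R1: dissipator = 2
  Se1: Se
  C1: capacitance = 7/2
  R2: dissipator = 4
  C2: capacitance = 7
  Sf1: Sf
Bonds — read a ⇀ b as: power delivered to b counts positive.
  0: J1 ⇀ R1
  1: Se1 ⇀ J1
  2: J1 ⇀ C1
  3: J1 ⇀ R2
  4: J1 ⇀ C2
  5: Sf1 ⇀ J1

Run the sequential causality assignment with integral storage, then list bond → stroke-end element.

#0 stroke at J1
#1 stroke at J1
#2 stroke at J1
#3 stroke at J1
#4 stroke at J1
#5 stroke at Sf1

#1 |J1  (Se1 (Se) sets effort on bond)
#5 |Sf1  (Sf1 (Sf) sets flow on bond)
#0 |J1  (common-f at J1 fixed by 5)
#2 |J1  (J1 flow already set via bond 5)
#3 |J1  (J1: bond 5 brought flow, rest push out)
#4 |J1  (common-f at J1 fixed by 5)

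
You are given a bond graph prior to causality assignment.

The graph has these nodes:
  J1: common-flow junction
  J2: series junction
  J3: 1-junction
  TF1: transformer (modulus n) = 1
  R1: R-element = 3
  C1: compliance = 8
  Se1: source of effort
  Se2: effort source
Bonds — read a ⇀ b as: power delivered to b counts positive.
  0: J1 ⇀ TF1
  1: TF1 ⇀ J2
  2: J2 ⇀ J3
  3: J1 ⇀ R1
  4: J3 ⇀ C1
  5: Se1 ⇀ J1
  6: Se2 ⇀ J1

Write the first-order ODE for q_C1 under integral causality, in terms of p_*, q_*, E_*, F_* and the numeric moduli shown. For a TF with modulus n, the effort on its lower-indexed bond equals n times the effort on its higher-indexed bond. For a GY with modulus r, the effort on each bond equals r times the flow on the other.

β5 stroke at J1  (source Se1 imposes e)
β6 stroke at J1  (Se2: effort source, stroke at far end)
β4 stroke at J3  (C1 outputs effort q/C1)
β2 stroke at J2  (only one flow-in slot at J3)
β1 stroke at TF1  (only one flow-in slot at J2)
β0 stroke at J1  (through TF1, causality passes straight; one stroke at TF1)
β3 stroke at R1  (only one flow-in slot at J1)

dq_C1/dt = E_Se1/3 + E_Se2/3 - q_C1/24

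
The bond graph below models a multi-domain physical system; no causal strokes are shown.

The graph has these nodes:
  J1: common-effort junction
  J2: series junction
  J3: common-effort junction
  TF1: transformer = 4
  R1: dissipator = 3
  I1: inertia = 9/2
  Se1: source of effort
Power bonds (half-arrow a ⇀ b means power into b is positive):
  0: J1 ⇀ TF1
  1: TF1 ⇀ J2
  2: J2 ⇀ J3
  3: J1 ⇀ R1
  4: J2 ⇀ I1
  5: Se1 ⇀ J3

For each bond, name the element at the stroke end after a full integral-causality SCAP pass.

bond 0 stroke→TF1
bond 1 stroke→J2
bond 2 stroke→J2
bond 3 stroke→J1
bond 4 stroke→I1
bond 5 stroke→J3

β5 →J3  (Se1 (Se) sets effort on bond)
β2 →J2  (J3: bond 5 brought effort, rest push out)
β4 →I1  (I1 outputs flow p/I1)
β1 →J2  (common-f at J2 fixed by 4)
β0 →TF1  (TF1: transformer flips bond 1)
β3 →J1  (J1: last free bond brings effort in)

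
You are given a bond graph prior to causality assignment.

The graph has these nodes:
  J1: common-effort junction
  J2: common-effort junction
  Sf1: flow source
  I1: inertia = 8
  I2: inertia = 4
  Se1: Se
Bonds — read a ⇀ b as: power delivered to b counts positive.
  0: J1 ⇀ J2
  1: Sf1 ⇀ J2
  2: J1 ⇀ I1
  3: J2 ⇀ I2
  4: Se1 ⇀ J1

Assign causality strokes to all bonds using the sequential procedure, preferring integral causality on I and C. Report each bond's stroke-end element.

b1 |Sf1  (Sf1 (Sf) sets flow on bond)
b4 |J1  (Se1 (Se) sets effort on bond)
b0 |J2  (common-e at J1 fixed by 4)
b2 |I1  (common-e at J1 fixed by 4)
b3 |I2  (J2 effort already set via bond 0)

bond 0 stroke at J2
bond 1 stroke at Sf1
bond 2 stroke at I1
bond 3 stroke at I2
bond 4 stroke at J1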